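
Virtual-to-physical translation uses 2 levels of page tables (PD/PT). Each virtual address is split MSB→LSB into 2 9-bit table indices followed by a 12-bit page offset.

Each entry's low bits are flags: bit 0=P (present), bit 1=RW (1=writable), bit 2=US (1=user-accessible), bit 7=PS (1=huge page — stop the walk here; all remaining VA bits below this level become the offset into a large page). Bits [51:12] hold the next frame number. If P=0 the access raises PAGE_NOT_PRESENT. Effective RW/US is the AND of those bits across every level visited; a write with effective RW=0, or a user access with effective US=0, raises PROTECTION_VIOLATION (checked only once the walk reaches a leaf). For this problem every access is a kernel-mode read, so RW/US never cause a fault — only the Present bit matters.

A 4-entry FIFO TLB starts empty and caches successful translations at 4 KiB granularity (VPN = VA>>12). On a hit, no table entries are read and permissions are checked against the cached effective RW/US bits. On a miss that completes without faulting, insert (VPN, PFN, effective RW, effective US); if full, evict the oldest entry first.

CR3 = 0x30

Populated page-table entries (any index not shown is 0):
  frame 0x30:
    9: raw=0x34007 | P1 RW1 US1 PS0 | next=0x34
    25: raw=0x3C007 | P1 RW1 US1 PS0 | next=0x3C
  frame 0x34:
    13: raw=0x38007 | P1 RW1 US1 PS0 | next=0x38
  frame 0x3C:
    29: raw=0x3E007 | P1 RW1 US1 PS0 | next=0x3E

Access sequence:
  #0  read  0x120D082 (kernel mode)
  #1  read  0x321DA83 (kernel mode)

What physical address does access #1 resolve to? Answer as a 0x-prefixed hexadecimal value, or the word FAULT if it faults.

Per-access translation:
#0 VA=0x120D082 (r,kernel):
  [0] read 0x30 idx=9: raw=0x34007 flags P=1 W=1 U=1 S=0
  [1] read 0x34 idx=13: raw=0x38007 flags P=1 W=1 U=1 S=0
  ⇒ phys 0x38082  [2 reads]
#1 VA=0x321DA83 (r,kernel):
  [0] read 0x30 idx=25: raw=0x3C007 flags P=1 W=1 U=1 S=0
  [1] read 0x3C idx=29: raw=0x3E007 flags P=1 W=1 U=1 S=0
  ⇒ phys 0x3EA83  [2 reads]

Access #1 PA: 0x3EA83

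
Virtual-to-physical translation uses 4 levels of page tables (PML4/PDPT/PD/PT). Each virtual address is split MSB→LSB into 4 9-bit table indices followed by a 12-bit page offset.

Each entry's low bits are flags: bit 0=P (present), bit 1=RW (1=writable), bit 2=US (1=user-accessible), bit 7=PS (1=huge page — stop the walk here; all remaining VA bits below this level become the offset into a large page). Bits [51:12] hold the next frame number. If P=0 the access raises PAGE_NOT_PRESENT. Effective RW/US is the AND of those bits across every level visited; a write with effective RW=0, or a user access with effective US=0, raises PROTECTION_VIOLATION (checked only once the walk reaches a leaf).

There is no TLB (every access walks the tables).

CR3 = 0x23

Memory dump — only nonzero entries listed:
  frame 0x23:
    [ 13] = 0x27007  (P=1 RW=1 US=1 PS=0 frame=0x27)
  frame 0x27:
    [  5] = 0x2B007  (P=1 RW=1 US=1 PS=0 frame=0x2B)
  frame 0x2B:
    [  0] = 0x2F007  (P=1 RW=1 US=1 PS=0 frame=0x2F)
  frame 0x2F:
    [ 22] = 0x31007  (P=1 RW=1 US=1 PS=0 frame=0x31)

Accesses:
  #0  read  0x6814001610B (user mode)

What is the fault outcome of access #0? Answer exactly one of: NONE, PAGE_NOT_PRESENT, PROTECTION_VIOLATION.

Walk each access:
#0 VA=0x6814001610B (r,user):
  L0: frame=0x23 idx=13 entry=0x27007 [P=1 RW=1 US=1 PS=0]
  L1: frame=0x27 idx=5 entry=0x2B007 [P=1 RW=1 US=1 PS=0]
  L2: frame=0x2B idx=0 entry=0x2F007 [P=1 RW=1 US=1 PS=0]
  L3: frame=0x2F idx=22 entry=0x31007 [P=1 RW=1 US=1 PS=0]
  ✓ 0x3110B  — 4 lookups

Access #0 fault: NONE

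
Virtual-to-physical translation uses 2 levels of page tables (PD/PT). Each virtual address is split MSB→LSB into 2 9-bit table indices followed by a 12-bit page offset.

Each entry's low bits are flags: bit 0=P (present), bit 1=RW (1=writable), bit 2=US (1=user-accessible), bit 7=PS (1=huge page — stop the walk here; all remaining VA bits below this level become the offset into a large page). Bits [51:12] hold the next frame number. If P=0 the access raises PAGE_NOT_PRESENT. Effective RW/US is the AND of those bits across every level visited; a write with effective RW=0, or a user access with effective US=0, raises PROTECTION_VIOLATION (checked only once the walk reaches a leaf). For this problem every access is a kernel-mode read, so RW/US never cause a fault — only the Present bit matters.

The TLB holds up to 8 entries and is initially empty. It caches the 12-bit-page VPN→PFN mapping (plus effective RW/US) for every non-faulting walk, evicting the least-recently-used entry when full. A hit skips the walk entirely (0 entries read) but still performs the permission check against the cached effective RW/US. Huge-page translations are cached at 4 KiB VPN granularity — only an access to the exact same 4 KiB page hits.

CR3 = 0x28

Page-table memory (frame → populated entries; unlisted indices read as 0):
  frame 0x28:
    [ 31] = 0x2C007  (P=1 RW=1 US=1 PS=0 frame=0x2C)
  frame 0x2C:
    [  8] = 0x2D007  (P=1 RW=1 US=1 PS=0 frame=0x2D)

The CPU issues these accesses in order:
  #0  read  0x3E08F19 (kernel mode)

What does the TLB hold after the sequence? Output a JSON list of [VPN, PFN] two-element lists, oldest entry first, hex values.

Trace:
#0 VA=0x3E08F19 (r,kernel):
  L0 @0x28[31] → 0x2C007  P=1,RW=1,US=1,PS=0
  L1 @0x2C[8] → 0x2D007  P=1,RW=1,US=1,PS=0
  → PA=0x2DF19  (2 entries read)

TLB: [["0x3E08", "0x2D"]]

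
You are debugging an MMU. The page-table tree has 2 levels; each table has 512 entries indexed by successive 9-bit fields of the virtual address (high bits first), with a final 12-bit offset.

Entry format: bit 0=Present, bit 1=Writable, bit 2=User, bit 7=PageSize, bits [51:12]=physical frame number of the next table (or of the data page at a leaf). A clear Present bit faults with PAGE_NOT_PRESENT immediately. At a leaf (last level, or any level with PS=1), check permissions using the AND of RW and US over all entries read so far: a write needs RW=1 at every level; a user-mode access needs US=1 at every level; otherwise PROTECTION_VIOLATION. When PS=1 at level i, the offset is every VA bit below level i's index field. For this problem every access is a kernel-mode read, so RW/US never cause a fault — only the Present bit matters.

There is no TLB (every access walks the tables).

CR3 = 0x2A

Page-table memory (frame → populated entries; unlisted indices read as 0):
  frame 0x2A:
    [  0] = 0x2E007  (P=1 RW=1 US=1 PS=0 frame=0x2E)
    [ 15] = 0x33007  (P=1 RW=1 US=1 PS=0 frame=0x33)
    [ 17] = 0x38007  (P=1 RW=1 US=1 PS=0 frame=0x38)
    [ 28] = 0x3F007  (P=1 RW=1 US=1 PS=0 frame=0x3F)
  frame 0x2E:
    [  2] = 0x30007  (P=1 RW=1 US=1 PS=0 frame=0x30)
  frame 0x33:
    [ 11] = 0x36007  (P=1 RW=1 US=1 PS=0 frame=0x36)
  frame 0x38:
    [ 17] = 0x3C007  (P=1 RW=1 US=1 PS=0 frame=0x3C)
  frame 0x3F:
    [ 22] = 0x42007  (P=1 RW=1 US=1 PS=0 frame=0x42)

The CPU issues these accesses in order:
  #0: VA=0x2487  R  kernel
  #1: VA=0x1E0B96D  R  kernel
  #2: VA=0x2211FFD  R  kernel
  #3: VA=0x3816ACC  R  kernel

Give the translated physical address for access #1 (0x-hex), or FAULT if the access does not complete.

Per-access translation:
#0 VA=0x2487 (r,kernel):
  lvl0: tbl 0x2A, slot 0 ⇒ 0x2E007 (P1/RW1/US1/PS0)
  lvl1: tbl 0x2E, slot 2 ⇒ 0x30007 (P1/RW1/US1/PS0)
  ⇒ phys 0x30487  [2 reads]
#1 VA=0x1E0B96D (r,kernel):
  lvl0: tbl 0x2A, slot 15 ⇒ 0x33007 (P1/RW1/US1/PS0)
  lvl1: tbl 0x33, slot 11 ⇒ 0x36007 (P1/RW1/US1/PS0)
  ⇒ phys 0x3696D  [2 reads]
#2 VA=0x2211FFD (r,kernel):
  lvl0: tbl 0x2A, slot 17 ⇒ 0x38007 (P1/RW1/US1/PS0)
  lvl1: tbl 0x38, slot 17 ⇒ 0x3C007 (P1/RW1/US1/PS0)
  ⇒ phys 0x3CFFD  [2 reads]
#3 VA=0x3816ACC (r,kernel):
  lvl0: tbl 0x2A, slot 28 ⇒ 0x3F007 (P1/RW1/US1/PS0)
  lvl1: tbl 0x3F, slot 22 ⇒ 0x42007 (P1/RW1/US1/PS0)
  ⇒ phys 0x42ACC  [2 reads]

Access #1 PA: 0x3696D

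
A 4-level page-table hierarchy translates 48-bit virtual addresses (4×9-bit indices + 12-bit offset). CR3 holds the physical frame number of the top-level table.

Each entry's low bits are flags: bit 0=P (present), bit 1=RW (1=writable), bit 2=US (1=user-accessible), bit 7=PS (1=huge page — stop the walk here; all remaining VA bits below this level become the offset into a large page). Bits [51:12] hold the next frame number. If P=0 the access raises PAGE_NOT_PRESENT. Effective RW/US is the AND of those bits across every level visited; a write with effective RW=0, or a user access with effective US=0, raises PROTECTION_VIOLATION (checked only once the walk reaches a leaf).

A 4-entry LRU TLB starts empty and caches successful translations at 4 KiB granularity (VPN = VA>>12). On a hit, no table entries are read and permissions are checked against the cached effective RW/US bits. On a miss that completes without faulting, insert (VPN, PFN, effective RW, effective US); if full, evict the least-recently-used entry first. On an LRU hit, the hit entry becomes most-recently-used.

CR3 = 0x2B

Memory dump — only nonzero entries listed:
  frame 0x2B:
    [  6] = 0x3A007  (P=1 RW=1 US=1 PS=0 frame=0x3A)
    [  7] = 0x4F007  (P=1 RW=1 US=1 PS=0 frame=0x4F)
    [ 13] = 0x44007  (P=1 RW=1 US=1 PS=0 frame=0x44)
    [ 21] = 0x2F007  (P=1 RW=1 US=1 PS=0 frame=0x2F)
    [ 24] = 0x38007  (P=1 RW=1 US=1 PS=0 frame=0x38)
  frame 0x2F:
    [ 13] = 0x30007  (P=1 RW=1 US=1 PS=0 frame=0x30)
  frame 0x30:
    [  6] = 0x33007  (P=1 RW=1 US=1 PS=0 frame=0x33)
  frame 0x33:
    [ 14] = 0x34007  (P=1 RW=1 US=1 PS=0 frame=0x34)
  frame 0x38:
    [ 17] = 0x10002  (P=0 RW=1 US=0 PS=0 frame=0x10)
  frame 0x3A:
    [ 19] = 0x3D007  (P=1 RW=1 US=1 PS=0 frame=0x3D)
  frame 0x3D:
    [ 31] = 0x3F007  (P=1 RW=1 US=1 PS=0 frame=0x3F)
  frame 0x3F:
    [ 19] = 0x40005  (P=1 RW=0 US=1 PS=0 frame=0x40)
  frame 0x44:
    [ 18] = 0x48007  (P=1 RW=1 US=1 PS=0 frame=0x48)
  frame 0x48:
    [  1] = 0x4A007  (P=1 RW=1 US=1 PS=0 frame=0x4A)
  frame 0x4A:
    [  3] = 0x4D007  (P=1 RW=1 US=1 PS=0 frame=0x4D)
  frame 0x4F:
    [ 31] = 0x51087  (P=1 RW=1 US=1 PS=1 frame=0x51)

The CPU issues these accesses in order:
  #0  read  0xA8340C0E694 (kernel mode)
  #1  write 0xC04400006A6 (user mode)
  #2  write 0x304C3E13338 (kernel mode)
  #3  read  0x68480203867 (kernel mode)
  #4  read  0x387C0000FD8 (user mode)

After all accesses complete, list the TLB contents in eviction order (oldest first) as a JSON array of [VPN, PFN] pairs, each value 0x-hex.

Per-access translation:
#0 VA=0xA8340C0E694 (r,kernel):
  lvl0: tbl 0x2B, slot 21 ⇒ 0x2F007 (P1/RW1/US1/PS0)
  lvl1: tbl 0x2F, slot 13 ⇒ 0x30007 (P1/RW1/US1/PS0)
  lvl2: tbl 0x30, slot 6 ⇒ 0x33007 (P1/RW1/US1/PS0)
  lvl3: tbl 0x33, slot 14 ⇒ 0x34007 (P1/RW1/US1/PS0)
  ⇒ phys 0x34694  [4 reads]
#1 VA=0xC04400006A6 (w,user):
  lvl0: tbl 0x2B, slot 24 ⇒ 0x38007 (P1/RW1/US1/PS0)
  lvl1: tbl 0x38, slot 17 ⇒ 0x10002 (P0/RW1/US0/PS0)
  ⇒ fault: PAGE_NOT_PRESENT  — 2 lookups
#2 VA=0x304C3E13338 (w,kernel):
  lvl0: tbl 0x2B, slot 6 ⇒ 0x3A007 (P1/RW1/US1/PS0)
  lvl1: tbl 0x3A, slot 19 ⇒ 0x3D007 (P1/RW1/US1/PS0)
  lvl2: tbl 0x3D, slot 31 ⇒ 0x3F007 (P1/RW1/US1/PS0)
  lvl3: tbl 0x3F, slot 19 ⇒ 0x40005 (P1/RW0/US1/PS0)
  ⇒ fault: PROTECTION_VIOLATION  — 4 lookups
#3 VA=0x68480203867 (r,kernel):
  lvl0: tbl 0x2B, slot 13 ⇒ 0x44007 (P1/RW1/US1/PS0)
  lvl1: tbl 0x44, slot 18 ⇒ 0x48007 (P1/RW1/US1/PS0)
  lvl2: tbl 0x48, slot 1 ⇒ 0x4A007 (P1/RW1/US1/PS0)
  lvl3: tbl 0x4A, slot 3 ⇒ 0x4D007 (P1/RW1/US1/PS0)
  ⇒ phys 0x4D867  [4 reads]
#4 VA=0x387C0000FD8 (r,user):
  lvl0: tbl 0x2B, slot 7 ⇒ 0x4F007 (P1/RW1/US1/PS0)
  lvl1: tbl 0x4F, slot 31 ⇒ 0x51087 (P1/RW1/US1/PS1)
  ⇒ phys 0x51FD8 (huge @L1)  [2 reads]

TLB: [["0xA8340C0E", "0x34"], ["0x68480203", "0x4D"], ["0x387C0000", "0x51"]]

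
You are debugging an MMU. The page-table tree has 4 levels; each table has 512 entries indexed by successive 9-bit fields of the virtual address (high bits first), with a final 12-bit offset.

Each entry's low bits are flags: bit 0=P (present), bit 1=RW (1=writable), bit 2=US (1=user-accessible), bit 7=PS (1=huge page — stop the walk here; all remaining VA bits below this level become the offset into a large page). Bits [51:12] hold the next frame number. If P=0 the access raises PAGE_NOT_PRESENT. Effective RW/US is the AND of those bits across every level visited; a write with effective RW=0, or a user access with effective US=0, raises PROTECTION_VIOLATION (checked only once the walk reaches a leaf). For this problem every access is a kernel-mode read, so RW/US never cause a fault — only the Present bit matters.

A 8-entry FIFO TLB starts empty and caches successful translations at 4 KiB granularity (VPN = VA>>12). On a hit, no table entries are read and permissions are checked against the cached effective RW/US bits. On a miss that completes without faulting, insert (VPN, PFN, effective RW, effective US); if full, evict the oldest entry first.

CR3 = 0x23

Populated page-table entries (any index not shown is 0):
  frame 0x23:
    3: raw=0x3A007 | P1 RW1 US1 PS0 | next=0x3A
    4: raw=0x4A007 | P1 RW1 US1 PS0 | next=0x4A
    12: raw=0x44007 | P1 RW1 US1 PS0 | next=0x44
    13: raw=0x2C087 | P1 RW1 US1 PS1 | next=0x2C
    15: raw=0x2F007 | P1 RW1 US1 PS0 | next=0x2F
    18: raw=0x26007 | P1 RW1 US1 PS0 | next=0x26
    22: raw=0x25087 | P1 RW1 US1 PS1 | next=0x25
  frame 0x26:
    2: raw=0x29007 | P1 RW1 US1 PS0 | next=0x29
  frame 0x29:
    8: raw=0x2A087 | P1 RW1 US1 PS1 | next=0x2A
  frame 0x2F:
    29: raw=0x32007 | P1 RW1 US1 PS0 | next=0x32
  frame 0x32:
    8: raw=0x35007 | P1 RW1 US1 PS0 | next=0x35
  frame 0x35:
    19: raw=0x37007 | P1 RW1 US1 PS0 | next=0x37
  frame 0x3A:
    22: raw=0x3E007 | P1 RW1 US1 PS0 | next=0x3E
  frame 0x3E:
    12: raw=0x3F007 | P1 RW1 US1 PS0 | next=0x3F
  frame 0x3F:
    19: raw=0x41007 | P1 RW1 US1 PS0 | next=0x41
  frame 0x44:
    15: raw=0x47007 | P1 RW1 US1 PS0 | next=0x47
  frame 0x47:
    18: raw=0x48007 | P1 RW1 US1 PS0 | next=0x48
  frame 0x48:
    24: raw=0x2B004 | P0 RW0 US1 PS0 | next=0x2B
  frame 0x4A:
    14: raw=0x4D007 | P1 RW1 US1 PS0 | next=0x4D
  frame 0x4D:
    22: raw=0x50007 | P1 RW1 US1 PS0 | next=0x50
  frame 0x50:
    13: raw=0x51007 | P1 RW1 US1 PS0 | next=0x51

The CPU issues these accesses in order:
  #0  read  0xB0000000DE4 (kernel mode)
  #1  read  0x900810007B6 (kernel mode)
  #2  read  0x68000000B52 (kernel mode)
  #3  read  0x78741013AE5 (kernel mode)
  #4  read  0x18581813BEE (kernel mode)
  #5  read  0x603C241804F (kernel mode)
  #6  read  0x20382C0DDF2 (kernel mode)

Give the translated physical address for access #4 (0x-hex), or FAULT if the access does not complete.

Trace:
#0 VA=0xB0000000DE4 (r,kernel):
  lvl0: tbl 0x23, slot 22 ⇒ 0x25087 (P1/RW1/US1/PS1)
  → PA=0x25DE4 (huge @L0)  (1 entries read)
#1 VA=0x900810007B6 (r,kernel):
  lvl0: tbl 0x23, slot 18 ⇒ 0x26007 (P1/RW1/US1/PS0)
  lvl1: tbl 0x26, slot 2 ⇒ 0x29007 (P1/RW1/US1/PS0)
  lvl2: tbl 0x29, slot 8 ⇒ 0x2A087 (P1/RW1/US1/PS1)
  → PA=0x2A7B6 (huge @L2)  (3 entries read)
#2 VA=0x68000000B52 (r,kernel):
  lvl0: tbl 0x23, slot 13 ⇒ 0x2C087 (P1/RW1/US1/PS1)
  → PA=0x2CB52 (huge @L0)  (1 entries read)
#3 VA=0x78741013AE5 (r,kernel):
  lvl0: tbl 0x23, slot 15 ⇒ 0x2F007 (P1/RW1/US1/PS0)
  lvl1: tbl 0x2F, slot 29 ⇒ 0x32007 (P1/RW1/US1/PS0)
  lvl2: tbl 0x32, slot 8 ⇒ 0x35007 (P1/RW1/US1/PS0)
  lvl3: tbl 0x35, slot 19 ⇒ 0x37007 (P1/RW1/US1/PS0)
  → PA=0x37AE5  (4 entries read)
#4 VA=0x18581813BEE (r,kernel):
  lvl0: tbl 0x23, slot 3 ⇒ 0x3A007 (P1/RW1/US1/PS0)
  lvl1: tbl 0x3A, slot 22 ⇒ 0x3E007 (P1/RW1/US1/PS0)
  lvl2: tbl 0x3E, slot 12 ⇒ 0x3F007 (P1/RW1/US1/PS0)
  lvl3: tbl 0x3F, slot 19 ⇒ 0x41007 (P1/RW1/US1/PS0)
  → PA=0x41BEE  (4 entries read)
#5 VA=0x603C241804F (r,kernel):
  lvl0: tbl 0x23, slot 12 ⇒ 0x44007 (P1/RW1/US1/PS0)
  lvl1: tbl 0x44, slot 15 ⇒ 0x47007 (P1/RW1/US1/PS0)
  lvl2: tbl 0x47, slot 18 ⇒ 0x48007 (P1/RW1/US1/PS0)
  lvl3: tbl 0x48, slot 24 ⇒ 0x2B004 (P0/RW0/US1/PS0)
  ⇒ fault: PAGE_NOT_PRESENT  — 4 lookups
#6 VA=0x20382C0DDF2 (r,kernel):
  lvl0: tbl 0x23, slot 4 ⇒ 0x4A007 (P1/RW1/US1/PS0)
  lvl1: tbl 0x4A, slot 14 ⇒ 0x4D007 (P1/RW1/US1/PS0)
  lvl2: tbl 0x4D, slot 22 ⇒ 0x50007 (P1/RW1/US1/PS0)
  lvl3: tbl 0x50, slot 13 ⇒ 0x51007 (P1/RW1/US1/PS0)
  → PA=0x51DF2  (4 entries read)

Access #4 PA: 0x41BEE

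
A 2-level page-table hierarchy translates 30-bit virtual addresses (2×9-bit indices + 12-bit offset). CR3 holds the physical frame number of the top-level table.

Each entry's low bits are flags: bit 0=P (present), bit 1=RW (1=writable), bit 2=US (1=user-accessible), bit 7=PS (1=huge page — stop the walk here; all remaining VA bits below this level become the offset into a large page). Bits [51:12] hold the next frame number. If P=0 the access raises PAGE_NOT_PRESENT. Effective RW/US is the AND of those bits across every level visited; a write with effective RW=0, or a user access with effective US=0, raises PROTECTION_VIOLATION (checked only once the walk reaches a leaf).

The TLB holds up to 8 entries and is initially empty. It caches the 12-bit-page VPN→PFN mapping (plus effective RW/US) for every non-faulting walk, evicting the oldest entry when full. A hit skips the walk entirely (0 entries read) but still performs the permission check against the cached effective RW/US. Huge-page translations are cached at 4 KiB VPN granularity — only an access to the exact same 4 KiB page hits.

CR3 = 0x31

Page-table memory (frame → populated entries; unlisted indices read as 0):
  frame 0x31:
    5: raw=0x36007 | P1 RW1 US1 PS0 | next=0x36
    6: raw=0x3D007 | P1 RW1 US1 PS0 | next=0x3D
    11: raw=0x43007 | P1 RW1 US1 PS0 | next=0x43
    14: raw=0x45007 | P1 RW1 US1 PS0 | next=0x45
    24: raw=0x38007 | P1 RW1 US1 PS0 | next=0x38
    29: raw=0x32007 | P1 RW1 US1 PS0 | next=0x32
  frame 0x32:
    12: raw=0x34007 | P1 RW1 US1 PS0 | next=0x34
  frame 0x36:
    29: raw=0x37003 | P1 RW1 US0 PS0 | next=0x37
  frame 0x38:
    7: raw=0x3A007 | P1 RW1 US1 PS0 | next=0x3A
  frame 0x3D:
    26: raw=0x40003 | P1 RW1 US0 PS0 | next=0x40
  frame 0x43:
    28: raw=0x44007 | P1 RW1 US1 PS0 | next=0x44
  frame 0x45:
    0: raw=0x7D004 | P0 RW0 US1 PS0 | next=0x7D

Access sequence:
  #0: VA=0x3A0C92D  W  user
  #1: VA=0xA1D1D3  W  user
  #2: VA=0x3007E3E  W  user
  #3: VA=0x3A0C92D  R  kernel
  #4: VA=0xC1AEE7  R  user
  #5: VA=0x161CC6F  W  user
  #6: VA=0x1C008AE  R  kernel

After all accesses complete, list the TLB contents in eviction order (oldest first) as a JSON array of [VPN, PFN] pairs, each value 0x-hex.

Trace:
#0 VA=0x3A0C92D (w,user):
  lvl0: tbl 0x31, slot 29 ⇒ 0x32007 (P1/RW1/US1/PS0)
  lvl1: tbl 0x32, slot 12 ⇒ 0x34007 (P1/RW1/US1/PS0)
  ⇒ phys 0x3492D  [2 reads]
#1 VA=0xA1D1D3 (w,user):
  lvl0: tbl 0x31, slot 5 ⇒ 0x36007 (P1/RW1/US1/PS0)
  lvl1: tbl 0x36, slot 29 ⇒ 0x37003 (P1/RW1/US0/PS0)
  ⇒ fault: PROTECTION_VIOLATION  — 2 lookups
#2 VA=0x3007E3E (w,user):
  lvl0: tbl 0x31, slot 24 ⇒ 0x38007 (P1/RW1/US1/PS0)
  lvl1: tbl 0x38, slot 7 ⇒ 0x3A007 (P1/RW1/US1/PS0)
  ⇒ phys 0x3AE3E  [2 reads]
#3 VA=0x3A0C92D (r,kernel):
  TLB hit vpn=0x3A0C → PA=0x3492D
#4 VA=0xC1AEE7 (r,user):
  lvl0: tbl 0x31, slot 6 ⇒ 0x3D007 (P1/RW1/US1/PS0)
  lvl1: tbl 0x3D, slot 26 ⇒ 0x40003 (P1/RW1/US0/PS0)
  ⇒ fault: PROTECTION_VIOLATION  — 2 lookups
#5 VA=0x161CC6F (w,user):
  lvl0: tbl 0x31, slot 11 ⇒ 0x43007 (P1/RW1/US1/PS0)
  lvl1: tbl 0x43, slot 28 ⇒ 0x44007 (P1/RW1/US1/PS0)
  ⇒ phys 0x44C6F  [2 reads]
#6 VA=0x1C008AE (r,kernel):
  lvl0: tbl 0x31, slot 14 ⇒ 0x45007 (P1/RW1/US1/PS0)
  lvl1: tbl 0x45, slot 0 ⇒ 0x7D004 (P0/RW0/US1/PS0)
  ⇒ fault: PAGE_NOT_PRESENT  — 2 lookups

TLB: [["0x3A0C", "0x34"], ["0x3007", "0x3A"], ["0x161C", "0x44"]]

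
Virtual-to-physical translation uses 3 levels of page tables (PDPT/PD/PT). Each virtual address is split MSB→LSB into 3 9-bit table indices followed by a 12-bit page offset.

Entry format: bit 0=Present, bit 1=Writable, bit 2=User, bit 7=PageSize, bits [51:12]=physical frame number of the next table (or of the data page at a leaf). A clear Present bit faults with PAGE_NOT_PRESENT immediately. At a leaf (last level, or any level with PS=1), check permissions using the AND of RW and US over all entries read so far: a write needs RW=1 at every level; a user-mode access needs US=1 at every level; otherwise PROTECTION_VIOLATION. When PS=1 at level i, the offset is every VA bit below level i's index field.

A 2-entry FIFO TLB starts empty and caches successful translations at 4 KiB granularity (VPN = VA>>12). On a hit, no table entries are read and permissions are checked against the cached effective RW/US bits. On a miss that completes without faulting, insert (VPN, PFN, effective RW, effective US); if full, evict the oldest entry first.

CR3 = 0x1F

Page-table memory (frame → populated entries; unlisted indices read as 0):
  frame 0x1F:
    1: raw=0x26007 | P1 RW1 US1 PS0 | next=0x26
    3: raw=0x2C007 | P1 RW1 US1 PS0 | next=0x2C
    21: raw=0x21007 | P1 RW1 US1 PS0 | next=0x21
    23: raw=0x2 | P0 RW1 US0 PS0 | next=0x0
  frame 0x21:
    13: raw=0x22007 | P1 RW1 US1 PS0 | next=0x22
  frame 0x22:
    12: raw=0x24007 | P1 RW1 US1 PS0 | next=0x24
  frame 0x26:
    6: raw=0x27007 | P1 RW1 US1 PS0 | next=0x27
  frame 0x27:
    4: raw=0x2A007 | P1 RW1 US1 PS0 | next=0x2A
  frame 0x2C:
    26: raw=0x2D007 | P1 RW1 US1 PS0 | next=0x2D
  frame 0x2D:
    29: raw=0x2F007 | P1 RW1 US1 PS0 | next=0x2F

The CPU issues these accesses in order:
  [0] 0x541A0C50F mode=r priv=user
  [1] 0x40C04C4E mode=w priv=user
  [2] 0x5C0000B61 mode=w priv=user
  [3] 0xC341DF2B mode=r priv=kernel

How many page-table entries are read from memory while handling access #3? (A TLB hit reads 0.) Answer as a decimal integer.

Trace:
#0 VA=0x541A0C50F (r,user):
  [0] read 0x1F idx=21: raw=0x21007 flags P=1 W=1 U=1 S=0
  [1] read 0x21 idx=13: raw=0x22007 flags P=1 W=1 U=1 S=0
  [2] read 0x22 idx=12: raw=0x24007 flags P=1 W=1 U=1 S=0
  ⇒ phys 0x2450F  [3 reads]
#1 VA=0x40C04C4E (w,user):
  [0] read 0x1F idx=1: raw=0x26007 flags P=1 W=1 U=1 S=0
  [1] read 0x26 idx=6: raw=0x27007 flags P=1 W=1 U=1 S=0
  [2] read 0x27 idx=4: raw=0x2A007 flags P=1 W=1 U=1 S=0
  ⇒ phys 0x2AC4E  [3 reads]
#2 VA=0x5C0000B61 (w,user):
  [0] read 0x1F idx=23: raw=0x2 flags P=0 W=1 U=0 S=0
  ✗ PAGE_NOT_PRESENT  [1 reads]
#3 VA=0xC341DF2B (r,kernel):
  [0] read 0x1F idx=3: raw=0x2C007 flags P=1 W=1 U=1 S=0
  [1] read 0x2C idx=26: raw=0x2D007 flags P=1 W=1 U=1 S=0
  [2] read 0x2D idx=29: raw=0x2F007 flags P=1 W=1 U=1 S=0
  ⇒ phys 0x2FF2B  [3 reads]

Entries read for #3: 3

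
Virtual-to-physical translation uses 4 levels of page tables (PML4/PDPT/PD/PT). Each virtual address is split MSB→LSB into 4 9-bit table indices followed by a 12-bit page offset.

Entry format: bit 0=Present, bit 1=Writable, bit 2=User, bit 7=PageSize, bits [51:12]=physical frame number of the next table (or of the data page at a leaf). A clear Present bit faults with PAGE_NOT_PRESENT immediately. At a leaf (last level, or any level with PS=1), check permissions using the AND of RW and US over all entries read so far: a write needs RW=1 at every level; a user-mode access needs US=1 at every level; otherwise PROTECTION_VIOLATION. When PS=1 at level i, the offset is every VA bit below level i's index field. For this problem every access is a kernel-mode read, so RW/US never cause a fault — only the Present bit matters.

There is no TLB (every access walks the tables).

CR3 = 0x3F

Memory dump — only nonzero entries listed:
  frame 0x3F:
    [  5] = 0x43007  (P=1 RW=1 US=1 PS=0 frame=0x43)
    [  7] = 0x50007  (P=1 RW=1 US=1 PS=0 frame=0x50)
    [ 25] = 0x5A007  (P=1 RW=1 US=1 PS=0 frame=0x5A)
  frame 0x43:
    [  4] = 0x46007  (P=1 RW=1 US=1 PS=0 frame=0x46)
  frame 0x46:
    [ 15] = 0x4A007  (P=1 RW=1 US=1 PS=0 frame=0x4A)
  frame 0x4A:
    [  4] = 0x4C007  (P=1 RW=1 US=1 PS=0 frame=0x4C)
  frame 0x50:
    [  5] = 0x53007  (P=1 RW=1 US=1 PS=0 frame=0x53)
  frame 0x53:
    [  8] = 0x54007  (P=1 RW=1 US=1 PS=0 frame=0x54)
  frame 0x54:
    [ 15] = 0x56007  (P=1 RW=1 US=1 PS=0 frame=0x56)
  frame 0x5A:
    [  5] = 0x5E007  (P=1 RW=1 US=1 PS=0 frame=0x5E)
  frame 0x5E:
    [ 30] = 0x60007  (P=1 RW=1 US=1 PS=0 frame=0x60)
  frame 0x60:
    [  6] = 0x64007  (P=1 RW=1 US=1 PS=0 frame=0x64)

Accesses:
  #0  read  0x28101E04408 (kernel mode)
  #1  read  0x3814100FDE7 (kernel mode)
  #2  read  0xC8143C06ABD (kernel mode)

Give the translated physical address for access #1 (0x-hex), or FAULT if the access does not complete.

Per-access translation:
#0 VA=0x28101E04408 (r,kernel):
  lvl0: tbl 0x3F, slot 5 ⇒ 0x43007 (P1/RW1/US1/PS0)
  lvl1: tbl 0x43, slot 4 ⇒ 0x46007 (P1/RW1/US1/PS0)
  lvl2: tbl 0x46, slot 15 ⇒ 0x4A007 (P1/RW1/US1/PS0)
  lvl3: tbl 0x4A, slot 4 ⇒ 0x4C007 (P1/RW1/US1/PS0)
  ⇒ phys 0x4C408  [4 reads]
#1 VA=0x3814100FDE7 (r,kernel):
  lvl0: tbl 0x3F, slot 7 ⇒ 0x50007 (P1/RW1/US1/PS0)
  lvl1: tbl 0x50, slot 5 ⇒ 0x53007 (P1/RW1/US1/PS0)
  lvl2: tbl 0x53, slot 8 ⇒ 0x54007 (P1/RW1/US1/PS0)
  lvl3: tbl 0x54, slot 15 ⇒ 0x56007 (P1/RW1/US1/PS0)
  ⇒ phys 0x56DE7  [4 reads]
#2 VA=0xC8143C06ABD (r,kernel):
  lvl0: tbl 0x3F, slot 25 ⇒ 0x5A007 (P1/RW1/US1/PS0)
  lvl1: tbl 0x5A, slot 5 ⇒ 0x5E007 (P1/RW1/US1/PS0)
  lvl2: tbl 0x5E, slot 30 ⇒ 0x60007 (P1/RW1/US1/PS0)
  lvl3: tbl 0x60, slot 6 ⇒ 0x64007 (P1/RW1/US1/PS0)
  ⇒ phys 0x64ABD  [4 reads]

Access #1 PA: 0x56DE7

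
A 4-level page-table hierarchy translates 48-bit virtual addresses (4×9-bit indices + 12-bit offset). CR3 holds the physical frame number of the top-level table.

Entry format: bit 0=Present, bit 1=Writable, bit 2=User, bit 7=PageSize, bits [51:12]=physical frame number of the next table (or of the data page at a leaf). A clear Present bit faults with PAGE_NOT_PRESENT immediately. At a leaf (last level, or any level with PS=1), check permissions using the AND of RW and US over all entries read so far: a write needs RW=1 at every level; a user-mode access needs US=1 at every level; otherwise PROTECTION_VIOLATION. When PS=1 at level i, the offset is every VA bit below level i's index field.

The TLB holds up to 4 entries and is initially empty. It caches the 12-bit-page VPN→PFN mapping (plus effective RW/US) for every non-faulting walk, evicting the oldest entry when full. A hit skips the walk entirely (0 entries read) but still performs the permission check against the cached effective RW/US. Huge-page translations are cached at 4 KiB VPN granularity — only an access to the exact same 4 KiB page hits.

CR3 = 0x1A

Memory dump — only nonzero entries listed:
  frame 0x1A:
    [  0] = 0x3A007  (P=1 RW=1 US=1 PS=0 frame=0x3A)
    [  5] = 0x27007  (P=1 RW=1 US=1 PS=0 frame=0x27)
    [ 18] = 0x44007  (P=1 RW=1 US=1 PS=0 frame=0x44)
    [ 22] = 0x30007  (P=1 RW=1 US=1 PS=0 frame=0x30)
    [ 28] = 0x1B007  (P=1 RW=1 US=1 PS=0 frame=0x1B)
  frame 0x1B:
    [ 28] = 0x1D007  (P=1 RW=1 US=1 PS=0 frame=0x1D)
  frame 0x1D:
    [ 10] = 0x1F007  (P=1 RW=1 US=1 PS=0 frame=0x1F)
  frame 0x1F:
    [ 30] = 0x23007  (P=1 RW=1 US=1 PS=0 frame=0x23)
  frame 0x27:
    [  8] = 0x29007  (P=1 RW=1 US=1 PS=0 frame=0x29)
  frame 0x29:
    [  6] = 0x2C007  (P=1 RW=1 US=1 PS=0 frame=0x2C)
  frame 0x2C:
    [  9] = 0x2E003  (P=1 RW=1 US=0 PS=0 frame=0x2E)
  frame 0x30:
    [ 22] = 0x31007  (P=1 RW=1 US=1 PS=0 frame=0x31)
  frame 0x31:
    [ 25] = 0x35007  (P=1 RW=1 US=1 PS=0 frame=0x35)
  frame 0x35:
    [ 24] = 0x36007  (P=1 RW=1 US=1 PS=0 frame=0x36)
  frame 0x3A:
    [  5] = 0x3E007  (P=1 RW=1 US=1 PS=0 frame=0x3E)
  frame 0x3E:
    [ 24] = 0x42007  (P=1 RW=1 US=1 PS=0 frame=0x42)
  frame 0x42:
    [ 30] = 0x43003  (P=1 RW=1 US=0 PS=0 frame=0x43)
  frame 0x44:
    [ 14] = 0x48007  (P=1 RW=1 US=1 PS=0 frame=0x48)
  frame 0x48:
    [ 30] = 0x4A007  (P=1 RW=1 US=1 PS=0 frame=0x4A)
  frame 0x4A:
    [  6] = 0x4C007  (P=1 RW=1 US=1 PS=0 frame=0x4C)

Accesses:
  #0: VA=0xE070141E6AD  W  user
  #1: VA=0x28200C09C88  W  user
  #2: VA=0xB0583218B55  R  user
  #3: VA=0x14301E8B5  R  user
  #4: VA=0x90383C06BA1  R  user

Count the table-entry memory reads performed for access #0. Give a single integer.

Per-access translation:
#0 VA=0xE070141E6AD (w,user):
  lvl0: tbl 0x1A, slot 28 ⇒ 0x1B007 (P1/RW1/US1/PS0)
  lvl1: tbl 0x1B, slot 28 ⇒ 0x1D007 (P1/RW1/US1/PS0)
  lvl2: tbl 0x1D, slot 10 ⇒ 0x1F007 (P1/RW1/US1/PS0)
  lvl3: tbl 0x1F, slot 30 ⇒ 0x23007 (P1/RW1/US1/PS0)
  → PA=0x236AD  (4 entries read)
#1 VA=0x28200C09C88 (w,user):
  lvl0: tbl 0x1A, slot 5 ⇒ 0x27007 (P1/RW1/US1/PS0)
  lvl1: tbl 0x27, slot 8 ⇒ 0x29007 (P1/RW1/US1/PS0)
  lvl2: tbl 0x29, slot 6 ⇒ 0x2C007 (P1/RW1/US1/PS0)
  lvl3: tbl 0x2C, slot 9 ⇒ 0x2E003 (P1/RW1/US0/PS0)
  → PROTECTION_VIOLATION  (4 entries read)
#2 VA=0xB0583218B55 (r,user):
  lvl0: tbl 0x1A, slot 22 ⇒ 0x30007 (P1/RW1/US1/PS0)
  lvl1: tbl 0x30, slot 22 ⇒ 0x31007 (P1/RW1/US1/PS0)
  lvl2: tbl 0x31, slot 25 ⇒ 0x35007 (P1/RW1/US1/PS0)
  lvl3: tbl 0x35, slot 24 ⇒ 0x36007 (P1/RW1/US1/PS0)
  → PA=0x36B55  (4 entries read)
#3 VA=0x14301E8B5 (r,user):
  lvl0: tbl 0x1A, slot 0 ⇒ 0x3A007 (P1/RW1/US1/PS0)
  lvl1: tbl 0x3A, slot 5 ⇒ 0x3E007 (P1/RW1/US1/PS0)
  lvl2: tbl 0x3E, slot 24 ⇒ 0x42007 (P1/RW1/US1/PS0)
  lvl3: tbl 0x42, slot 30 ⇒ 0x43003 (P1/RW1/US0/PS0)
  → PROTECTION_VIOLATION  (4 entries read)
#4 VA=0x90383C06BA1 (r,user):
  lvl0: tbl 0x1A, slot 18 ⇒ 0x44007 (P1/RW1/US1/PS0)
  lvl1: tbl 0x44, slot 14 ⇒ 0x48007 (P1/RW1/US1/PS0)
  lvl2: tbl 0x48, slot 30 ⇒ 0x4A007 (P1/RW1/US1/PS0)
  lvl3: tbl 0x4A, slot 6 ⇒ 0x4C007 (P1/RW1/US1/PS0)
  → PA=0x4CBA1  (4 entries read)

Entries read for #0: 4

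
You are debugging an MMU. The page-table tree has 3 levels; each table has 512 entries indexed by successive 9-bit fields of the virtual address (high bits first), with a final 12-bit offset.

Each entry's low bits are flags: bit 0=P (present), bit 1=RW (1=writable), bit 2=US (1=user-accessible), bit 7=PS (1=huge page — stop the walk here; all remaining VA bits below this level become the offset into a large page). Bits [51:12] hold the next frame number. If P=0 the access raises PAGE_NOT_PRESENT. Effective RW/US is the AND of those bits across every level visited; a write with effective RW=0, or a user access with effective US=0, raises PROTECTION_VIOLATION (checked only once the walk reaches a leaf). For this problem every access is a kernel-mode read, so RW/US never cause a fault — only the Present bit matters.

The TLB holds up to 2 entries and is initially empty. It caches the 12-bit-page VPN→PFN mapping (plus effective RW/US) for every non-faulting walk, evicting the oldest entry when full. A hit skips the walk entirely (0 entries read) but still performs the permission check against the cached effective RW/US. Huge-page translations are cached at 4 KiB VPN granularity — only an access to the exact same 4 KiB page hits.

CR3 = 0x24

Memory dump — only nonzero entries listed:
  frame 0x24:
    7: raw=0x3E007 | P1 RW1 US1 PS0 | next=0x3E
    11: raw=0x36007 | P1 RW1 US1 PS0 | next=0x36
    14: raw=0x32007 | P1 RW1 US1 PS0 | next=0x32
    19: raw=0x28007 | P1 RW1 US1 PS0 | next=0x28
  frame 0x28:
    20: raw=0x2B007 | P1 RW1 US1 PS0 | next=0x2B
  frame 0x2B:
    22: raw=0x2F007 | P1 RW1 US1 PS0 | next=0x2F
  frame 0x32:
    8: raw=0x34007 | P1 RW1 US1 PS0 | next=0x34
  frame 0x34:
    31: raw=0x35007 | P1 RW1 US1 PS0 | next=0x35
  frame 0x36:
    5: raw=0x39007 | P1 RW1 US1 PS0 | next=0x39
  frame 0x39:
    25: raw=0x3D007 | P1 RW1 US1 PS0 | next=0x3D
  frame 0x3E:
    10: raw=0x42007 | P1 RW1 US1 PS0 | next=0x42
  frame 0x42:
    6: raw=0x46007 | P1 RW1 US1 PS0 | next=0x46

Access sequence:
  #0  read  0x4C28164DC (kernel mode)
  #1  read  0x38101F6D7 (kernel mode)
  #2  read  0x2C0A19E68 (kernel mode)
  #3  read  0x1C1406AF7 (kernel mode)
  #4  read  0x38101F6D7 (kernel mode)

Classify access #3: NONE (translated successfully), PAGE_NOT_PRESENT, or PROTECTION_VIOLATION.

Trace:
#0 VA=0x4C28164DC (r,kernel):
  lvl0: tbl 0x24, slot 19 ⇒ 0x28007 (P1/RW1/US1/PS0)
  lvl1: tbl 0x28, slot 20 ⇒ 0x2B007 (P1/RW1/US1/PS0)
  lvl2: tbl 0x2B, slot 22 ⇒ 0x2F007 (P1/RW1/US1/PS0)
  → PA=0x2F4DC  (3 entries read)
#1 VA=0x38101F6D7 (r,kernel):
  lvl0: tbl 0x24, slot 14 ⇒ 0x32007 (P1/RW1/US1/PS0)
  lvl1: tbl 0x32, slot 8 ⇒ 0x34007 (P1/RW1/US1/PS0)
  lvl2: tbl 0x34, slot 31 ⇒ 0x35007 (P1/RW1/US1/PS0)
  → PA=0x356D7  (3 entries read)
#2 VA=0x2C0A19E68 (r,kernel):
  lvl0: tbl 0x24, slot 11 ⇒ 0x36007 (P1/RW1/US1/PS0)
  lvl1: tbl 0x36, slot 5 ⇒ 0x39007 (P1/RW1/US1/PS0)
  lvl2: tbl 0x39, slot 25 ⇒ 0x3D007 (P1/RW1/US1/PS0)
  → PA=0x3DE68  (3 entries read)
#3 VA=0x1C1406AF7 (r,kernel):
  lvl0: tbl 0x24, slot 7 ⇒ 0x3E007 (P1/RW1/US1/PS0)
  lvl1: tbl 0x3E, slot 10 ⇒ 0x42007 (P1/RW1/US1/PS0)
  lvl2: tbl 0x42, slot 6 ⇒ 0x46007 (P1/RW1/US1/PS0)
  → PA=0x46AF7  (3 entries read)
#4 VA=0x38101F6D7 (r,kernel):
  lvl0: tbl 0x24, slot 14 ⇒ 0x32007 (P1/RW1/US1/PS0)
  lvl1: tbl 0x32, slot 8 ⇒ 0x34007 (P1/RW1/US1/PS0)
  lvl2: tbl 0x34, slot 31 ⇒ 0x35007 (P1/RW1/US1/PS0)
  → PA=0x356D7  (3 entries read)

Access #3 fault: NONE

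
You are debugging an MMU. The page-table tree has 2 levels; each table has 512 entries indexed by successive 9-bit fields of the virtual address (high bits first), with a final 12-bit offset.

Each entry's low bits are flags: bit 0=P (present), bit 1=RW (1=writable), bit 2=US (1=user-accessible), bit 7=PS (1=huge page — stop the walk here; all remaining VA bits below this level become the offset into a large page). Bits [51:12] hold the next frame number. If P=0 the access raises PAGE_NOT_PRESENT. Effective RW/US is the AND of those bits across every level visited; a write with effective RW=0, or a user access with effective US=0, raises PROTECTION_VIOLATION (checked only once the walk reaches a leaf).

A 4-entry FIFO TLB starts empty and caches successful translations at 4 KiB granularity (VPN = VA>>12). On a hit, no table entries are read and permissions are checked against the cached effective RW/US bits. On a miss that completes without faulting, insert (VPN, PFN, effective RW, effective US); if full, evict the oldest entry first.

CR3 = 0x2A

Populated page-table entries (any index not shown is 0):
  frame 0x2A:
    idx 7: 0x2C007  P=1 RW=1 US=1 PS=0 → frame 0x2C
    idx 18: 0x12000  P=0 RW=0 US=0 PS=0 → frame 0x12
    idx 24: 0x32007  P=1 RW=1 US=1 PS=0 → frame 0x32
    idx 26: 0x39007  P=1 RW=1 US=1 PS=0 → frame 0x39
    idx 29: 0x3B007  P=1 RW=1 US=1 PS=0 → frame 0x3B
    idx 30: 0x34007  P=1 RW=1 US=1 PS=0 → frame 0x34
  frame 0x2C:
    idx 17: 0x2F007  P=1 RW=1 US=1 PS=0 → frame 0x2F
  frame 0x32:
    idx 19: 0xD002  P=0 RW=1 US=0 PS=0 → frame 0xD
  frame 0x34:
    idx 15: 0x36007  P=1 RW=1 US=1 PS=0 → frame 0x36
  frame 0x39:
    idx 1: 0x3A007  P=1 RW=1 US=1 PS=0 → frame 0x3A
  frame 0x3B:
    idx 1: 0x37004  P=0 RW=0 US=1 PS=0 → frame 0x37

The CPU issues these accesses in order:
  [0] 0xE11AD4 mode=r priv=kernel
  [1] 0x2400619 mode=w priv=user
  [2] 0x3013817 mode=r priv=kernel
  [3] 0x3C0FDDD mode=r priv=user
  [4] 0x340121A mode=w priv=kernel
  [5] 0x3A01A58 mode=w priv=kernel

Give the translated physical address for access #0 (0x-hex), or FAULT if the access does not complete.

Per-access translation:
#0 VA=0xE11AD4 (r,kernel):
  [0] read 0x2A idx=7: raw=0x2C007 flags P=1 W=1 U=1 S=0
  [1] read 0x2C idx=17: raw=0x2F007 flags P=1 W=1 U=1 S=0
  ⇒ phys 0x2FAD4  [2 reads]
#1 VA=0x2400619 (w,user):
  [0] read 0x2A idx=18: raw=0x12000 flags P=0 W=0 U=0 S=0
  → PAGE_NOT_PRESENT  (1 entries read)
#2 VA=0x3013817 (r,kernel):
  [0] read 0x2A idx=24: raw=0x32007 flags P=1 W=1 U=1 S=0
  [1] read 0x32 idx=19: raw=0xD002 flags P=0 W=1 U=0 S=0
  → PAGE_NOT_PRESENT  (2 entries read)
#3 VA=0x3C0FDDD (r,user):
  [0] read 0x2A idx=30: raw=0x34007 flags P=1 W=1 U=1 S=0
  [1] read 0x34 idx=15: raw=0x36007 flags P=1 W=1 U=1 S=0
  ⇒ phys 0x36DDD  [2 reads]
#4 VA=0x340121A (w,kernel):
  [0] read 0x2A idx=26: raw=0x39007 flags P=1 W=1 U=1 S=0
  [1] read 0x39 idx=1: raw=0x3A007 flags P=1 W=1 U=1 S=0
  ⇒ phys 0x3A21A  [2 reads]
#5 VA=0x3A01A58 (w,kernel):
  [0] read 0x2A idx=29: raw=0x3B007 flags P=1 W=1 U=1 S=0
  [1] read 0x3B idx=1: raw=0x37004 flags P=0 W=0 U=1 S=0
  → PAGE_NOT_PRESENT  (2 entries read)

Access #0 PA: 0x2FAD4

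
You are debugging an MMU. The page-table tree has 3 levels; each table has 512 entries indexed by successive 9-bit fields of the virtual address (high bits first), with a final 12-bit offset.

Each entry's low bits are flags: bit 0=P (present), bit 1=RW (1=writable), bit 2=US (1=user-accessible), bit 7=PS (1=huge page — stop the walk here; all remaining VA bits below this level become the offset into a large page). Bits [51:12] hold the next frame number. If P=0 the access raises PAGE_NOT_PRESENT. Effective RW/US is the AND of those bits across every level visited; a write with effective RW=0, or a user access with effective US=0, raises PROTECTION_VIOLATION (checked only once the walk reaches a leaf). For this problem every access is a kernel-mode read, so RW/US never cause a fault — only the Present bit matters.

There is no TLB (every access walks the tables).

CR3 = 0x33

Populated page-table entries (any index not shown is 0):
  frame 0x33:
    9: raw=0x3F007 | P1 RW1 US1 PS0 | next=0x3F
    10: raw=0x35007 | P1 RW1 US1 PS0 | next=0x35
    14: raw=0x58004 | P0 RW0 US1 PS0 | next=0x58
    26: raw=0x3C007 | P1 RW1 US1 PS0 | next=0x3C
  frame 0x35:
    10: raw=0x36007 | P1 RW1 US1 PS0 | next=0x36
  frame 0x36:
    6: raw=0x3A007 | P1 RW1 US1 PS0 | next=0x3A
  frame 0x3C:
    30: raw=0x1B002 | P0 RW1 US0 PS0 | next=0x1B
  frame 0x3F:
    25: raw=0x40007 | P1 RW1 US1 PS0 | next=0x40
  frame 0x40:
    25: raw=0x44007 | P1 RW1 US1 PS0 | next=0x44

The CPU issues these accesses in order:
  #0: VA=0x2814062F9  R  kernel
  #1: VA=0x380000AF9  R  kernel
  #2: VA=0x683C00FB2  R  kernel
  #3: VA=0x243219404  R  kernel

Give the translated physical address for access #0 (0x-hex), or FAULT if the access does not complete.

Trace:
#0 VA=0x2814062F9 (r,kernel):
  L0 @0x33[10] → 0x35007  P=1,RW=1,US=1,PS=0
  L1 @0x35[10] → 0x36007  P=1,RW=1,US=1,PS=0
  L2 @0x36[6] → 0x3A007  P=1,RW=1,US=1,PS=0
  ⇒ phys 0x3A2F9  [3 reads]
#1 VA=0x380000AF9 (r,kernel):
  L0 @0x33[14] → 0x58004  P=0,RW=0,US=1,PS=0
  ✗ PAGE_NOT_PRESENT  [1 reads]
#2 VA=0x683C00FB2 (r,kernel):
  L0 @0x33[26] → 0x3C007  P=1,RW=1,US=1,PS=0
  L1 @0x3C[30] → 0x1B002  P=0,RW=1,US=0,PS=0
  ✗ PAGE_NOT_PRESENT  [2 reads]
#3 VA=0x243219404 (r,kernel):
  L0 @0x33[9] → 0x3F007  P=1,RW=1,US=1,PS=0
  L1 @0x3F[25] → 0x40007  P=1,RW=1,US=1,PS=0
  L2 @0x40[25] → 0x44007  P=1,RW=1,US=1,PS=0
  ⇒ phys 0x44404  [3 reads]

Access #0 PA: 0x3A2F9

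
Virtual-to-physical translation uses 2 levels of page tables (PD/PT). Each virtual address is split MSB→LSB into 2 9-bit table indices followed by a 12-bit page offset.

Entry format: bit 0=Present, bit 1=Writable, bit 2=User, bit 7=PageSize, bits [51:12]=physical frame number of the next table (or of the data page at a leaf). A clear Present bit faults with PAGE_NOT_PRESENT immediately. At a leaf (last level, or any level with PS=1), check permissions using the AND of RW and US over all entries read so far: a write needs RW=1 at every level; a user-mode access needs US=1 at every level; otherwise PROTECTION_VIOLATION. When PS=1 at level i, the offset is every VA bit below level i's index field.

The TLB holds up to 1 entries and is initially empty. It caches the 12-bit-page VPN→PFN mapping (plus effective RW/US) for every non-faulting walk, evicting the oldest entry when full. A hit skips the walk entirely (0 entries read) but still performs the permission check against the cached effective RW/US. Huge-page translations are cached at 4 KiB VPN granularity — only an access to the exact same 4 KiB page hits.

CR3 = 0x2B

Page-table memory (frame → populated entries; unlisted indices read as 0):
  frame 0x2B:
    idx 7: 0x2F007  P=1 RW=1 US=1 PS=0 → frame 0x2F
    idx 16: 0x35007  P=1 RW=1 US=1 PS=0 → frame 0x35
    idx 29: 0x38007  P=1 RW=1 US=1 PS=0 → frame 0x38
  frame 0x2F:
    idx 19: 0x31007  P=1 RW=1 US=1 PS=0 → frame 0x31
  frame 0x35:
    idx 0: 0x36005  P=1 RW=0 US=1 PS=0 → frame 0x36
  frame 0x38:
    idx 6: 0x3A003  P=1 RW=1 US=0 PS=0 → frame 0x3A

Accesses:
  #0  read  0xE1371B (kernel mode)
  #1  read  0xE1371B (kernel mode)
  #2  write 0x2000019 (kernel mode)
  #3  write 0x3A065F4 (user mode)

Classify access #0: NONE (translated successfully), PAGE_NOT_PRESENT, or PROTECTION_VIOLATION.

Walk each access:
#0 VA=0xE1371B (r,kernel):
  lvl0: tbl 0x2B, slot 7 ⇒ 0x2F007 (P1/RW1/US1/PS0)
  lvl1: tbl 0x2F, slot 19 ⇒ 0x31007 (P1/RW1/US1/PS0)
  ✓ 0x3171B  — 2 lookups
#1 VA=0xE1371B (r,kernel):
  TLB hit vpn=0xE13 → PA=0x3171B
#2 VA=0x2000019 (w,kernel):
  lvl0: tbl 0x2B, slot 16 ⇒ 0x35007 (P1/RW1/US1/PS0)
  lvl1: tbl 0x35, slot 0 ⇒ 0x36005 (P1/RW0/US1/PS0)
  → PROTECTION_VIOLATION  (2 entries read)
#3 VA=0x3A065F4 (w,user):
  lvl0: tbl 0x2B, slot 29 ⇒ 0x38007 (P1/RW1/US1/PS0)
  lvl1: tbl 0x38, slot 6 ⇒ 0x3A003 (P1/RW1/US0/PS0)
  → PROTECTION_VIOLATION  (2 entries read)

Access #0 fault: NONE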